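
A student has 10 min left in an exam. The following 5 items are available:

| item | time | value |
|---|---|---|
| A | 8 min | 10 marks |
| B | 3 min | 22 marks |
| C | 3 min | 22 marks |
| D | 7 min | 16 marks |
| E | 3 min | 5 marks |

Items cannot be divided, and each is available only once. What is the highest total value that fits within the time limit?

Check high-value combinations within 10 min:
- B+C+E: time 3+3+3=9, value 22+22+5=49
- B+C: time 3+3=6, value 22+22=44
- B+D: time 3+7=10, value 22+16=38
- C+D: time 3+7=10, value 22+16=38
- B+E: time 3+3=6, value 22+5=27
Best: 49 marks.

49 marks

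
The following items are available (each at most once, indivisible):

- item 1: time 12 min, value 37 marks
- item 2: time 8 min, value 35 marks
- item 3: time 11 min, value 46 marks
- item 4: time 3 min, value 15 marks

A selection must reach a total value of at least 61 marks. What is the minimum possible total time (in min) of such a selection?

14

Subsets with value ≥ 61, sorted by total time:
- item 3+item 4: time 14, value 61
- item 2+item 3: time 19, value 81
- item 1+item 2: time 20, value 72
Minimum time: 14 min.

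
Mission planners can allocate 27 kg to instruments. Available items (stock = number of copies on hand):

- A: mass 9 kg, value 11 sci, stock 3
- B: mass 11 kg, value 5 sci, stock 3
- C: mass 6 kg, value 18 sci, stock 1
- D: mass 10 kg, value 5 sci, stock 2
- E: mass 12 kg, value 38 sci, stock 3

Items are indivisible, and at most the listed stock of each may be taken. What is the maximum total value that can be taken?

76 sci

Top feasible selections:
- 2×E: mass 24, value 76
- 1×A + 1×C + 1×E: mass 27, value 67
Best: 76 sci.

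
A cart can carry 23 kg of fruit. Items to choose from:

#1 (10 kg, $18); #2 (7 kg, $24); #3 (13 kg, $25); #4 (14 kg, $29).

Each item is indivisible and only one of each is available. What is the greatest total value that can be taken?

This is a 0/1 knapsack; check combinations near the capacity.
- #2+#4: weight 7+14=21, value 24+29=53
- #2+#3: weight 7+13=20, value 24+25=49
- #1+#3: weight 10+13=23, value 18+25=43
- #1+#2: weight 10+7=17, value 18+24=42
Best: $53.

$53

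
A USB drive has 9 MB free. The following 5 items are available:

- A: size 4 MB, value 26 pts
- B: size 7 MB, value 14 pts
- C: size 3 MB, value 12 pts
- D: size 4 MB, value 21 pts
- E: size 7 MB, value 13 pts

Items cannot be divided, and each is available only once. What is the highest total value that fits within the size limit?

47 pts

Check high-value combinations within 9 MB:
- A+D: size 4+4=8, value 26+21=47
- A+C: size 4+3=7, value 26+12=38
- C+D: size 3+4=7, value 12+21=33
- A: size 4, value 26
Best: 47 pts.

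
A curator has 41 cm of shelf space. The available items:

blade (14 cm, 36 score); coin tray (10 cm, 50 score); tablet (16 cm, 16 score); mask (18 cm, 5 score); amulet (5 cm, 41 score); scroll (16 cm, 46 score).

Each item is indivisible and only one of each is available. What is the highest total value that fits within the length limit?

Check high-value combinations within 41 cm:
- coin tray+amulet+scroll: length 10+5+16=31, value 50+41+46=137
- blade+coin tray+scroll: length 14+10+16=40, value 36+50+46=132
- blade+coin tray+amulet: length 14+10+5=29, value 36+50+41=127
Best: 137 score.

137 score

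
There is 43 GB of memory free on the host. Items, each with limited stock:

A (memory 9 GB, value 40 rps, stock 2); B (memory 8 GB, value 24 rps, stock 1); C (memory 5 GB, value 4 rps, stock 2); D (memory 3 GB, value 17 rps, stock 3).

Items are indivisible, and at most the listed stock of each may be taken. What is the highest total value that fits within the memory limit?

159 rps

Top feasible selections:
- 2×A + 1×B + 1×C + 3×D: memory 40, value 159
- 2×A + 1×B + 3×D: memory 35, value 155
Best: 159 rps.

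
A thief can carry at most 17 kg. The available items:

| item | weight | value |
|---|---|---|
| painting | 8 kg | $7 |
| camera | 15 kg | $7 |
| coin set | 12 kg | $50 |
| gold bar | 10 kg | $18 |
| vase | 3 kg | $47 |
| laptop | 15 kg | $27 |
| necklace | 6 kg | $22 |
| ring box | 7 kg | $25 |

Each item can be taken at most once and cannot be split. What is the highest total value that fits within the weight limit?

$97

This is a 0/1 knapsack; check combinations near the capacity.
- coin set+vase: weight 12+3=15, value 50+47=97
- vase+necklace+ring box: weight 3+6+7=16, value 47+22+25=94
- painting+vase+necklace: weight 8+3+6=17, value 7+47+22=76
- vase+ring box: weight 3+7=10, value 47+25=72
Best: $97.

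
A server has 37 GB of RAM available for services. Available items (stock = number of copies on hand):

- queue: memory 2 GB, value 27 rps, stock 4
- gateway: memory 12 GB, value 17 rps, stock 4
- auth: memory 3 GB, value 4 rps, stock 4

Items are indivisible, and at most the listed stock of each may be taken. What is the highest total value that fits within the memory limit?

146 rps

Best selections within memory 37 and stock limits:
- 4×queue + 2×gateway + 1×auth: memory 35, value 146
- 4×queue + 2×gateway: memory 32, value 142
Best: 146 rps.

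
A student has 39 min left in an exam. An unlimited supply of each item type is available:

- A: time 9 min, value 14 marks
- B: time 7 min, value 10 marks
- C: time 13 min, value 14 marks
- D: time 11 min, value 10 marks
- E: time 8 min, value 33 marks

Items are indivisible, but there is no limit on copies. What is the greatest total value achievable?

Best value-per-unit is E at 33/8; filling with it alone gives 4×33 = 132.
Optimal mix: 1×B + 4×E → time 39, value 142.

142 marks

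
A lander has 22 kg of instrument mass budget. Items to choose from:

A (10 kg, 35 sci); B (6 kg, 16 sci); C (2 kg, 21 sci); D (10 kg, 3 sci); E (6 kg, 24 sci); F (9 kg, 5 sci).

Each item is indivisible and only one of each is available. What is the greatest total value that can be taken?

Check high-value combinations within 22 kg:
- A+C+E: mass 10+2+6=18, value 35+21+24=80
- A+B+E: mass 10+6+6=22, value 35+16+24=75
- A+B+C: mass 10+6+2=18, value 35+16+21=72
Best: 80 sci.

80 sci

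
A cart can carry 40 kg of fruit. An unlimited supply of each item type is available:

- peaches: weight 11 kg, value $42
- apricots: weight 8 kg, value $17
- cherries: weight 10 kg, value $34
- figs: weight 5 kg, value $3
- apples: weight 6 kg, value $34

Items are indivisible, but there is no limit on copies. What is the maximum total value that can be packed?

Best value-per-unit is apples at 34/6; filling with it alone gives 6×34 = 204.
Optimal mix: 1×cherries + 5×apples → weight 40, value 204.

$204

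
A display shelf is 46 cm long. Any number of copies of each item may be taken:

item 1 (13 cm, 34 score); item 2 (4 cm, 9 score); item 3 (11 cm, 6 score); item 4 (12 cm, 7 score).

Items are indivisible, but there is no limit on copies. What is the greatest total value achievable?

Best value-per-unit is item 1 at 34/13; filling with it alone gives 3×34 = 102.
Optimal mix: 2×item 1 + 5×item 2 → length 46, value 113.

113 score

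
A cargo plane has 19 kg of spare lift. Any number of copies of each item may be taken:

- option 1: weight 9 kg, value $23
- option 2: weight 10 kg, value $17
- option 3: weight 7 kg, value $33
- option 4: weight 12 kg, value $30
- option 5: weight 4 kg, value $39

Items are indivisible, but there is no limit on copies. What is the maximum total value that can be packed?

$156

Best value-per-unit is option 5 at 39/4, and filling with it alone uses weight 4×4=16. No mix of the others beats 4×39 = 156.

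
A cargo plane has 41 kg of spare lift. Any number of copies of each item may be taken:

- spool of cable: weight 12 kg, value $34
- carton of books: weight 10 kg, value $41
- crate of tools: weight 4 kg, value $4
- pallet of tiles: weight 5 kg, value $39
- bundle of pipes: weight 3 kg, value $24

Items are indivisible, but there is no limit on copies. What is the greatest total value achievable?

Best value-per-unit is bundle of pipes at 24/3; filling with it alone gives 13×24 = 312.
Optimal mix: 1×pallet of tiles + 12×bundle of pipes → weight 41, value 327.

$327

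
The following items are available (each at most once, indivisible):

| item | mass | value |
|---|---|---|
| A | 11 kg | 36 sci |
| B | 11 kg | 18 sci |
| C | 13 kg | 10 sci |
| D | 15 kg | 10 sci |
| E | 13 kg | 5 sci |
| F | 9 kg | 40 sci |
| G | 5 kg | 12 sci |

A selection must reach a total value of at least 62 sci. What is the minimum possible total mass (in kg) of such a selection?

20

Subsets with value ≥ 62, sorted by total mass:
- A+F: mass 20, value 76
- A+F+G: mass 25, value 88
- B+F+G: mass 25, value 70
- A+B+G: mass 27, value 66
Minimum mass: 20 kg.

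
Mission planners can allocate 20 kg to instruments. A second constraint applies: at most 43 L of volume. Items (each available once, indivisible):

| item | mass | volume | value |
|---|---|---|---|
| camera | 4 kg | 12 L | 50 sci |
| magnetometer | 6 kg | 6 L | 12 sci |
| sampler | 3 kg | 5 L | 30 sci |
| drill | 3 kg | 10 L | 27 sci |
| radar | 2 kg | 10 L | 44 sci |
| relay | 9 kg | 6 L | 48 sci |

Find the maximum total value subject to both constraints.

Feasible sets respecting both limits:
- camera+sampler+radar+relay: mass 18, volume 33, value 172
- camera+drill+radar+relay: mass 18, volume 38, value 169
- camera+magnetometer+sampler+drill+radar: mass 18, volume 43, value 163
- camera+sampler+drill+relay: mass 19, volume 33, value 155
Best: 172 sci.

172 sci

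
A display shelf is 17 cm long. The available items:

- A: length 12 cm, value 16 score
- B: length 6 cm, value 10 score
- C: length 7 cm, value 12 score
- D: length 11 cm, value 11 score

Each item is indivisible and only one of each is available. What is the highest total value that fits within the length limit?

This is a 0/1 knapsack; check combinations near the capacity.
- B+C: length 6+7=13, value 10+12=22
- B+D: length 6+11=17, value 10+11=21
- A: length 12, value 16
Best: 22 score.

22 score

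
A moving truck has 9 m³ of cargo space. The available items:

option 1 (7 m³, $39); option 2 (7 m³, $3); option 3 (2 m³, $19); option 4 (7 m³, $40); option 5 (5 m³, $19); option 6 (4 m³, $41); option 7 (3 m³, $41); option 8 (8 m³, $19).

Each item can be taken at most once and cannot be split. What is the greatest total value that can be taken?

Check high-value combinations within 9 m³:
- option 3+option 6+option 7: volume 2+4+3=9, value 19+41+41=101
- option 6+option 7: volume 4+3=7, value 41+41=82
- option 3+option 7: volume 2+3=5, value 19+41=60
Best: $101.

$101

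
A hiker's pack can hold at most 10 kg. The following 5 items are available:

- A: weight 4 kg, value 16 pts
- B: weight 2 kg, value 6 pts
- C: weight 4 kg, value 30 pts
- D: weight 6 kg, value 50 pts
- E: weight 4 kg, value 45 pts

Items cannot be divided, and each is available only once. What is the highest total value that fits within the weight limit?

95 pts

Check high-value combinations within 10 kg:
- D+E: weight 6+4=10, value 50+45=95
- B+C+E: weight 2+4+4=10, value 6+30+45=81
- C+D: weight 4+6=10, value 30+50=80
Best: 95 pts.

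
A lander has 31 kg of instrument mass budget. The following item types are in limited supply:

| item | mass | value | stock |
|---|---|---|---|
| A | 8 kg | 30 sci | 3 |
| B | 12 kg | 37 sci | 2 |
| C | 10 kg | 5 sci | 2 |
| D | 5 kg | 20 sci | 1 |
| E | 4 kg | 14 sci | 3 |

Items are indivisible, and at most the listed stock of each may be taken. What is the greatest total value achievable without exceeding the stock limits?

Top feasible selections:
- 3×A + 1×D: mass 29, value 110
- 2×A + 1×D + 2×E: mass 29, value 108
- 3×A + 1×E: mass 28, value 104
Best: 110 sci.

110 sci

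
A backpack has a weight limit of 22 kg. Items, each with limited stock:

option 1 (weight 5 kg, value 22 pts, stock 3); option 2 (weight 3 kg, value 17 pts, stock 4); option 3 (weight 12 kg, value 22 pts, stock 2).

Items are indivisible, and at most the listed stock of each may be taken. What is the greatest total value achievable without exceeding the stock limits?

112 pts

Top feasible selections:
- 2×option 1 + 4×option 2: weight 22, value 112
- 3×option 1 + 2×option 2: weight 21, value 100
Best: 112 pts.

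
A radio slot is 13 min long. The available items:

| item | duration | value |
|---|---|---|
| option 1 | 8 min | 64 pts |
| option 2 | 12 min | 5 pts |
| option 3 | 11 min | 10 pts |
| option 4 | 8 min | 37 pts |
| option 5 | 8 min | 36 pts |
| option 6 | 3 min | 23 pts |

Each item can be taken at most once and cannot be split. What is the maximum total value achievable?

Check high-value combinations within 13 min:
- option 1+option 6: duration 8+3=11, value 64+23=87
- option 1: duration 8, value 64
- option 4+option 6: duration 8+3=11, value 37+23=60
- option 5+option 6: duration 8+3=11, value 36+23=59
Best: 87 pts.

87 pts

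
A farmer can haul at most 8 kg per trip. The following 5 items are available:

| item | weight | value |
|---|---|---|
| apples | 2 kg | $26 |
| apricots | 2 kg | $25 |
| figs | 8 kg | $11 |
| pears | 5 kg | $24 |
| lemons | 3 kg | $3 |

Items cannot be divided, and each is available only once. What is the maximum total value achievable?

Check high-value combinations within 8 kg:
- apples+apricots+lemons: weight 2+2+3=7, value 26+25+3=54
- apples+apricots: weight 2+2=4, value 26+25=51
- apples+pears: weight 2+5=7, value 26+24=50
- apricots+pears: weight 2+5=7, value 25+24=49
- apples+lemons: weight 2+3=5, value 26+3=29
Best: $54.

$54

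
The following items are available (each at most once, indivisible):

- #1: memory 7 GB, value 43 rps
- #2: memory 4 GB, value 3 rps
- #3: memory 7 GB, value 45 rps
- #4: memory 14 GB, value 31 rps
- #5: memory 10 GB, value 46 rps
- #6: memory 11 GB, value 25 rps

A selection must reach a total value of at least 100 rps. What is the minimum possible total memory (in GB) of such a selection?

Subsets with value ≥ 100, sorted by total memory:
- #1+#3+#5: memory 24, value 134
- #1+#3+#6: memory 25, value 113
- #1+#2+#3+#5: memory 28, value 137
Minimum memory: 24 GB.

24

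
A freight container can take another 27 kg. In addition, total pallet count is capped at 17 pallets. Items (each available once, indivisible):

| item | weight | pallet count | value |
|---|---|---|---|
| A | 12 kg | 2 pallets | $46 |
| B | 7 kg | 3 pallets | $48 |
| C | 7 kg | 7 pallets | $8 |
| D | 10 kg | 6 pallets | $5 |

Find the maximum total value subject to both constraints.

$102

Feasible sets respecting both limits:
- A+B+C: weight 26, pallet count 12, value 102
- A+B: weight 19, pallet count 5, value 94
- B+C+D: weight 24, pallet count 16, value 61
Best: $102.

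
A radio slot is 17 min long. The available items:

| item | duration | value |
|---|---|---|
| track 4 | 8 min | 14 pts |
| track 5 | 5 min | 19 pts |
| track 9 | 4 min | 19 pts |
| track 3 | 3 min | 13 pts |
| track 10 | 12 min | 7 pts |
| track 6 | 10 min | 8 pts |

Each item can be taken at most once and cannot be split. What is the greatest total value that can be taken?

52 pts

This is a 0/1 knapsack; check combinations near the capacity.
- track 4+track 5+track 9: duration 8+5+4=17, value 14+19+19=52
- track 5+track 9+track 3: duration 5+4+3=12, value 19+19+13=51
- track 4+track 9+track 3: duration 8+4+3=15, value 14+19+13=46
- track 4+track 5+track 3: duration 8+5+3=16, value 14+19+13=46
- track 9+track 3+track 6: duration 4+3+10=17, value 19+13+8=40
Best: 52 pts.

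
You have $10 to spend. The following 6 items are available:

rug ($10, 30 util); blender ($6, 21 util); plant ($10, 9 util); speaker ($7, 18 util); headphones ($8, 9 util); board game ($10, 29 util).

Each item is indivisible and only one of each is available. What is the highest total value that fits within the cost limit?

30 util

Check high-value combinations within $10:
- rug: cost 10, value 30
- board game: cost 10, value 29
- blender: cost 6, value 21
- speaker: cost 7, value 18
- headphones: cost 8, value 9
Best: 30 util.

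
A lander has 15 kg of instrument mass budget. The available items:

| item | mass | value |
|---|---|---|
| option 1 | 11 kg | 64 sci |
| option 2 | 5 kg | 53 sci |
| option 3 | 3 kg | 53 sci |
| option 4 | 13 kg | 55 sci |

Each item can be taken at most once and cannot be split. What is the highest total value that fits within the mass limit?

117 sci

Check high-value combinations within 15 kg:
- option 1+option 3: mass 11+3=14, value 64+53=117
- option 2+option 3: mass 5+3=8, value 53+53=106
- option 1: mass 11, value 64
- option 4: mass 13, value 55
Best: 117 sci.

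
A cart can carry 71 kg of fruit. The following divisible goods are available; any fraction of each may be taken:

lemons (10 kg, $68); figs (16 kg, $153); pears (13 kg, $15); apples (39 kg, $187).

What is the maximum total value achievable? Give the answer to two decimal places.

414.92

Take in order of value per unit:
- figs (153/16 per unit): all 16 → value 153, running total 153.00
- lemons (68/10 per unit): all 10 → value 68, running total 221.00
- apples (187/39 per unit): all 39 → value 187, running total 408.00
- pears (15/13 per unit): 6 of 13 → value 6×15/13 = 6.9231, running total 414.92
Total 414.92.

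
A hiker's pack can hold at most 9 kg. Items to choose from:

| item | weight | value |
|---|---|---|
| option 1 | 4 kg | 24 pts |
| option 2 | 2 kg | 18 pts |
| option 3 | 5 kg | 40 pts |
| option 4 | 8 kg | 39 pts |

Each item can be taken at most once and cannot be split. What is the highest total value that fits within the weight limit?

Check high-value combinations within 9 kg:
- option 1+option 3: weight 4+5=9, value 24+40=64
- option 2+option 3: weight 2+5=7, value 18+40=58
- option 1+option 2: weight 4+2=6, value 24+18=42
Best: 64 pts.

64 pts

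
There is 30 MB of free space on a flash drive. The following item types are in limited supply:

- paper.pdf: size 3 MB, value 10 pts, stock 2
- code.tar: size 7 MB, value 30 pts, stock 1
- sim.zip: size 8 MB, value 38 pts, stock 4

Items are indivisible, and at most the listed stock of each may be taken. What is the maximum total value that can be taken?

Top feasible selections:
- 2×paper.pdf + 3×sim.zip: size 30, value 134
- 2×paper.pdf + 1×code.tar + 2×sim.zip: size 29, value 126
- 1×paper.pdf + 3×sim.zip: size 27, value 124
Best: 134 pts.

134 pts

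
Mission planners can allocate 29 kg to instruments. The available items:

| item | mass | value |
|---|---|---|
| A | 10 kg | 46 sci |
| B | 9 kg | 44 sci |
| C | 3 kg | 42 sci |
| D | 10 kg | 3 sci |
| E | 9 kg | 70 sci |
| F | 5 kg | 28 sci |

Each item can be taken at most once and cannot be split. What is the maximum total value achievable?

This is a 0/1 knapsack; check combinations near the capacity.
- A+C+E+F: mass 10+3+9+5=27, value 46+42+70+28=186
- B+C+E+F: mass 9+3+9+5=26, value 44+42+70+28=184
- A+B+C+F: mass 10+9+3+5=27, value 46+44+42+28=160
- A+B+E: mass 10+9+9=28, value 46+44+70=160
- A+C+E: mass 10+3+9=22, value 46+42+70=158
Best: 186 sci.

186 sci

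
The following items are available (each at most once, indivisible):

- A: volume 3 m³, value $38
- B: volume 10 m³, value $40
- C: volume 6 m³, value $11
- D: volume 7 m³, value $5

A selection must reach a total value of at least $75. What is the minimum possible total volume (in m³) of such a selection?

13

Subsets with value ≥ 75, sorted by total volume:
- A+B: volume 13, value 78
- A+B+C: volume 19, value 89
- A+B+D: volume 20, value 83
Minimum volume: 13 m³.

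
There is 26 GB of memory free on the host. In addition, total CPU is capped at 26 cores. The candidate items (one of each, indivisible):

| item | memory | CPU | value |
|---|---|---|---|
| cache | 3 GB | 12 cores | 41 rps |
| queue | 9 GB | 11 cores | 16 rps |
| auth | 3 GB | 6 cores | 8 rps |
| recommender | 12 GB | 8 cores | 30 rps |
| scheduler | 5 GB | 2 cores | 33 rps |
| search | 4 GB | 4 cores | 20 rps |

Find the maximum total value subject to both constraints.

Feasible sets respecting both limits:
- cache+recommender+scheduler+search: memory 24, CPU 26, value 124
- cache+recommender+scheduler: memory 20, CPU 22, value 104
- cache+auth+scheduler+search: memory 15, CPU 24, value 102
Best: 124 rps.

124 rps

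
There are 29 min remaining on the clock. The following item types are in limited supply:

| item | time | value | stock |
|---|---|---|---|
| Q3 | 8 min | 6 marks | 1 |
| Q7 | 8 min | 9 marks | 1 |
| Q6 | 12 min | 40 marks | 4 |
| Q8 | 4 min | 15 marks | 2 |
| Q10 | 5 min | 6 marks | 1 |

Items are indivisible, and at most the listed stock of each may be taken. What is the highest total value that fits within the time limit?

Best selections within time 29 and stock limits:
- 2×Q6 + 1×Q8: time 28, value 95
- 2×Q6 + 1×Q10: time 29, value 86
- 2×Q6: time 24, value 80
Best: 95 marks.

95 marks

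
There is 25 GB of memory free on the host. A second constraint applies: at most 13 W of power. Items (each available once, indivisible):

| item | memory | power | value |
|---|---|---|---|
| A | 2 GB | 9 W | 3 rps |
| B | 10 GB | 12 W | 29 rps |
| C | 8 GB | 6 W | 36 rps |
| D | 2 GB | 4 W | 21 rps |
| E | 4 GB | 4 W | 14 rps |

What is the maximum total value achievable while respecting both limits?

Feasible sets respecting both limits:
- C+D: memory 10, power 10, value 57
- C+E: memory 12, power 10, value 50
- C: memory 8, power 6, value 36
- D+E: memory 6, power 8, value 35
Best: 57 rps.

57 rps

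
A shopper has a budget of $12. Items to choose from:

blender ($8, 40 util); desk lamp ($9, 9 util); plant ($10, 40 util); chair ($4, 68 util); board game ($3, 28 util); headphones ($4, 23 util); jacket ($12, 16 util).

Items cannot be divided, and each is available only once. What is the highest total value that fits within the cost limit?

119 util

Check high-value combinations within $12:
- chair+board game+headphones: cost 4+3+4=11, value 68+28+23=119
- blender+chair: cost 8+4=12, value 40+68=108
- chair+board game: cost 4+3=7, value 68+28=96
- chair+headphones: cost 4+4=8, value 68+23=91
- chair: cost 4, value 68
Best: 119 util.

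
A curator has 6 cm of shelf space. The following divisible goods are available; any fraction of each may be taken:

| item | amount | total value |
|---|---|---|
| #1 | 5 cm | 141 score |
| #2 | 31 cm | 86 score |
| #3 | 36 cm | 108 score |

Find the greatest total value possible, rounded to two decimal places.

144.00

Take in order of value per unit:
- #1 (141/5 per unit): all 5 → value 141, running total 141.00
- #3 (108/36 per unit): 1 of 36 → value 1×108/36 = 3.0000, running total 144.00
Total 144.00.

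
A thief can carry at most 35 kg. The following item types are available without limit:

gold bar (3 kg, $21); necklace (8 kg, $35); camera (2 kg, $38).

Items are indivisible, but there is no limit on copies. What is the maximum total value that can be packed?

$646

Best value-per-unit is camera at 38/2, and filling with it alone uses weight 17×2=34. No mix of the others beats 17×38 = 646.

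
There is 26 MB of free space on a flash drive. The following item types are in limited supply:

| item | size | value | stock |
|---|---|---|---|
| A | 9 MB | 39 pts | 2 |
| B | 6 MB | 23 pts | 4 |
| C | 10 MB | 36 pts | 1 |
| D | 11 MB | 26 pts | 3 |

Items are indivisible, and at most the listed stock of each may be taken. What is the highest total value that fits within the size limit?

101 pts

Best selections within size 26 and stock limits:
- 2×A + 1×B: size 24, value 101
- 1×A + 1×B + 1×C: size 25, value 98
- 4×B: size 24, value 92
Best: 101 pts.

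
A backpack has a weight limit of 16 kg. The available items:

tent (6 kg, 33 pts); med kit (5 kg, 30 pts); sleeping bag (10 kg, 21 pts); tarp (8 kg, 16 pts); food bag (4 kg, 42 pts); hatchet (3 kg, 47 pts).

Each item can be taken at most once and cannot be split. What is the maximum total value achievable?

Check high-value combinations within 16 kg:
- tent+food bag+hatchet: weight 6+4+3=13, value 33+42+47=122
- med kit+food bag+hatchet: weight 5+4+3=12, value 30+42+47=119
- tent+med kit+hatchet: weight 6+5+3=14, value 33+30+47=110
- tent+med kit+food bag: weight 6+5+4=15, value 33+30+42=105
Best: 122 pts.

122 pts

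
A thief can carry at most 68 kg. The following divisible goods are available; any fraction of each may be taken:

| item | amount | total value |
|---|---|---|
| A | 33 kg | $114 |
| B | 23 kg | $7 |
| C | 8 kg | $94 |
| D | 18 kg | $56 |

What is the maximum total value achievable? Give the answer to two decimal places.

266.74

Take in order of value per unit:
- C (94/8 per unit): all 8 → value 94, running total 94.00
- A (114/33 per unit): all 33 → value 114, running total 208.00
- D (56/18 per unit): all 18 → value 56, running total 264.00
- B (7/23 per unit): 9 of 23 → value 9×7/23 = 2.7391, running total 266.74
Total 266.74.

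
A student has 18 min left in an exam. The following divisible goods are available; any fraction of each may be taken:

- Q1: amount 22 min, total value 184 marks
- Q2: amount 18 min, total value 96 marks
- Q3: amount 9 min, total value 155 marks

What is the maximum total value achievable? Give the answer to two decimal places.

Take in order of value per unit:
- Q3 (155/9 per unit): all 9 → value 155, running total 155.00
- Q1 (184/22 per unit): 9 of 22 → value 9×184/22 = 75.2727, running total 230.27
Total 230.27.

230.27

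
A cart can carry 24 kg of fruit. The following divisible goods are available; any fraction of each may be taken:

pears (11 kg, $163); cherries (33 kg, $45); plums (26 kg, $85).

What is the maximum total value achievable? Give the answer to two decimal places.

205.50

Take in order of value per unit:
- pears (163/11 per unit): all 11 → value 163, running total 163.00
- plums (85/26 per unit): 13 of 26 → value 13×85/26 = 42.5000, running total 205.50
Total 205.50.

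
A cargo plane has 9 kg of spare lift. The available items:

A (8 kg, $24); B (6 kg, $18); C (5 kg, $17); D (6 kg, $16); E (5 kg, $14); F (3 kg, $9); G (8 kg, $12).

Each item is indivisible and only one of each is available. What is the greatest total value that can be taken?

Check high-value combinations within 9 kg:
- B+F: weight 6+3=9, value 18+9=27
- C+F: weight 5+3=8, value 17+9=26
- D+F: weight 6+3=9, value 16+9=25
Best: $27.

$27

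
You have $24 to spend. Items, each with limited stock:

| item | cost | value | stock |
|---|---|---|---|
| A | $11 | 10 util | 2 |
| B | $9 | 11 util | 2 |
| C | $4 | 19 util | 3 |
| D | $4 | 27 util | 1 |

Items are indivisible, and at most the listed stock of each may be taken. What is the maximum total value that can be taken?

84 util

Top feasible selections:
- 3×C + 1×D: cost 16, value 84
- 1×B + 2×C + 1×D: cost 21, value 76
Best: 84 util.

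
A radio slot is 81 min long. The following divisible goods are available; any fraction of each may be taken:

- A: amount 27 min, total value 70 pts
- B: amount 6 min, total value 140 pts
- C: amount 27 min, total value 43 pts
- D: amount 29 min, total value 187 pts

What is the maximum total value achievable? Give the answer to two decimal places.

Take in order of value per unit:
- B (140/6 per unit): all 6 → value 140, running total 140.00
- D (187/29 per unit): all 29 → value 187, running total 327.00
- A (70/27 per unit): all 27 → value 70, running total 397.00
- C (43/27 per unit): 19 of 27 → value 19×43/27 = 30.2593, running total 427.26
Total 427.26.

427.26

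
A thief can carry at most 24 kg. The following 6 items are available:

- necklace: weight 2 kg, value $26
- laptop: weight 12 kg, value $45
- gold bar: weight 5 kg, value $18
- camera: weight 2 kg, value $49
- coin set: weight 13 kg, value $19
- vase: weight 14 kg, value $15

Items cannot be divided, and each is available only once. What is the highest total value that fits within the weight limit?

$138

Check high-value combinations within 24 kg:
- necklace+laptop+gold bar+camera: weight 2+12+5+2=21, value 26+45+18+49=138
- necklace+laptop+camera: weight 2+12+2=16, value 26+45+49=120
- laptop+gold bar+camera: weight 12+5+2=19, value 45+18+49=112
Best: $138.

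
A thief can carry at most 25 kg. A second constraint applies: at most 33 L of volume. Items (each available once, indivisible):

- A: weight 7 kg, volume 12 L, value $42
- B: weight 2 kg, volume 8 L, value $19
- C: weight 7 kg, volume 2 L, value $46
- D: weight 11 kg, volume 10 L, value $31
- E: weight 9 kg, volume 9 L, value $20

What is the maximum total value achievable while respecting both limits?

Feasible sets respecting both limits:
- A+B+C+E: weight 25, volume 31, value 127
- A+C+D: weight 25, volume 24, value 119
- A+C+E: weight 23, volume 23, value 108
Best: $127.

$127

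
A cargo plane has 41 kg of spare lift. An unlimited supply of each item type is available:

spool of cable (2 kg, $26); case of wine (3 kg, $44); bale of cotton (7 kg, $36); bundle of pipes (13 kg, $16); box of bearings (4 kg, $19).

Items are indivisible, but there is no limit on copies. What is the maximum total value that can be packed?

$598

Best value-per-unit is case of wine at 44/3; filling with it alone gives 13×44 = 572.
Optimal mix: 1×spool of cable + 13×case of wine → weight 41, value 598.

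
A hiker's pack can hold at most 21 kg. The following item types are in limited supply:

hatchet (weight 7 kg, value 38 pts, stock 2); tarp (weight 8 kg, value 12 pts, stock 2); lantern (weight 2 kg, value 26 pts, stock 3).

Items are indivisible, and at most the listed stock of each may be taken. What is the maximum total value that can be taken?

Top feasible selections:
- 2×hatchet + 3×lantern: weight 20, value 154
- 2×hatchet + 2×lantern: weight 18, value 128
- 1×hatchet + 1×tarp + 3×lantern: weight 21, value 128
- 1×hatchet + 3×lantern: weight 13, value 116
Best: 154 pts.

154 pts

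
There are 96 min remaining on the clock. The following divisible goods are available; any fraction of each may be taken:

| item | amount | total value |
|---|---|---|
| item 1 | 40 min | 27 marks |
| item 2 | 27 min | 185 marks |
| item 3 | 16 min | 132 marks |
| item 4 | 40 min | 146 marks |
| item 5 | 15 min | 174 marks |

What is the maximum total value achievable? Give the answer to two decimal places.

Take in order of value per unit:
- item 5 (174/15 per unit): all 15 → value 174, running total 174.00
- item 3 (132/16 per unit): all 16 → value 132, running total 306.00
- item 2 (185/27 per unit): all 27 → value 185, running total 491.00
- item 4 (146/40 per unit): 38 of 40 → value 38×146/40 = 138.7000, running total 629.70
Total 629.70.

629.70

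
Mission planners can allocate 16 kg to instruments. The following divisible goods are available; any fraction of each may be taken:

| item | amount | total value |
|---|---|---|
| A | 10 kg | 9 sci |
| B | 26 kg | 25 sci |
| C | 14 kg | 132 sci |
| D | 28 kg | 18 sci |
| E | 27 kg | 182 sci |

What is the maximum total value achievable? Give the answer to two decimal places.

Take in order of value per unit:
- C (132/14 per unit): all 14 → value 132, running total 132.00
- E (182/27 per unit): 2 of 27 → value 2×182/27 = 13.4815, running total 145.48
Total 145.48.

145.48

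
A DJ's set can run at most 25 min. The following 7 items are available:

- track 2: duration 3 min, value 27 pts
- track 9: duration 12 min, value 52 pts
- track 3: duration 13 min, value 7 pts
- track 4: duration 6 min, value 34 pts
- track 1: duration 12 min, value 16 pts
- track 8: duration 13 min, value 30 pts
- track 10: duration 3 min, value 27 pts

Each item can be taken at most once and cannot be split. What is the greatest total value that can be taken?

140 pts

This is a 0/1 knapsack; check combinations near the capacity.
- track 2+track 9+track 4+track 10: duration 3+12+6+3=24, value 27+52+34+27=140
- track 2+track 4+track 8+track 10: duration 3+6+13+3=25, value 27+34+30+27=118
- track 2+track 9+track 4: duration 3+12+6=21, value 27+52+34=113
Best: 140 pts.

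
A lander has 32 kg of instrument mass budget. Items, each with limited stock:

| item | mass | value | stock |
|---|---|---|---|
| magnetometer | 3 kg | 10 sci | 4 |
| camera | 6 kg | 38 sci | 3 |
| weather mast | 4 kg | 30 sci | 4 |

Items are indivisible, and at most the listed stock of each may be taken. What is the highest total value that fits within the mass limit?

206 sci

Best selections within mass 32 and stock limits:
- 1×magnetometer + 2×camera + 4×weather mast: mass 31, value 206
- 3×camera + 3×weather mast: mass 30, value 204
- 2×camera + 4×weather mast: mass 28, value 196
Best: 206 sci.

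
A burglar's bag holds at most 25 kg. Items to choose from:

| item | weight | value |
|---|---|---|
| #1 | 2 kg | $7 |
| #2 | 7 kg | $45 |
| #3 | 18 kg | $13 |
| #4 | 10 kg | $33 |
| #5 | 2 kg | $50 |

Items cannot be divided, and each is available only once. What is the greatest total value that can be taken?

$135

Check high-value combinations within 25 kg:
- #1+#2+#4+#5: weight 2+7+10+2=21, value 7+45+33+50=135
- #2+#4+#5: weight 7+10+2=19, value 45+33+50=128
- #1+#2+#5: weight 2+7+2=11, value 7+45+50=102
- #2+#5: weight 7+2=9, value 45+50=95
- #1+#4+#5: weight 2+10+2=14, value 7+33+50=90
Best: $135.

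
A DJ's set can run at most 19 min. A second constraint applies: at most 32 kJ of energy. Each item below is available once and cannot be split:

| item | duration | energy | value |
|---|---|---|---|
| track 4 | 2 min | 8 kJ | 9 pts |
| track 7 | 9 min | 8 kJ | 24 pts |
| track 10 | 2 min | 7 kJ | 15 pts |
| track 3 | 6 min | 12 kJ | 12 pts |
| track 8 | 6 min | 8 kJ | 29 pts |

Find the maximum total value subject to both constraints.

Feasible sets respecting both limits:
- track 4+track 7+track 10+track 8: duration 19, energy 31, value 77
- track 7+track 10+track 8: duration 17, energy 23, value 68
- track 4+track 7+track 8: duration 17, energy 24, value 62
- track 10+track 3+track 8: duration 14, energy 27, value 56
Best: 77 pts.

77 pts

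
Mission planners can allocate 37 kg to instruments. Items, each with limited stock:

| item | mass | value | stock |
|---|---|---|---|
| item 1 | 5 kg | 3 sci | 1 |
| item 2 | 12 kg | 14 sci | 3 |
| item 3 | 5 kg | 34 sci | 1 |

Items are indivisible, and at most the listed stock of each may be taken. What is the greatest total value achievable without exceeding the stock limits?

Best selections within mass 37 and stock limits:
- 1×item 1 + 2×item 2 + 1×item 3: mass 34, value 65
- 2×item 2 + 1×item 3: mass 29, value 62
- 1×item 1 + 1×item 2 + 1×item 3: mass 22, value 51
Best: 65 sci.

65 sci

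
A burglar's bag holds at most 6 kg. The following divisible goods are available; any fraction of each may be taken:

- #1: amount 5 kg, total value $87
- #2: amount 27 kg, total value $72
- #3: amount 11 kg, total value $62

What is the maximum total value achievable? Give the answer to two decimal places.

Take in order of value per unit:
- #1 (87/5 per unit): all 5 → value 87, running total 87.00
- #3 (62/11 per unit): 1 of 11 → value 1×62/11 = 5.6364, running total 92.64
Total 92.64.

92.64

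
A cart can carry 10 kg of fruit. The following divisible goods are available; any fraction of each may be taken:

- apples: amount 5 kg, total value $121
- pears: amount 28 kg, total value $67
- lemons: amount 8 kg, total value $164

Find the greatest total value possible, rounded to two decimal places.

Take in order of value per unit:
- apples (121/5 per unit): all 5 → value 121, running total 121.00
- lemons (164/8 per unit): 5 of 8 → value 5×164/8 = 102.5000, running total 223.50
Total 223.50.

223.50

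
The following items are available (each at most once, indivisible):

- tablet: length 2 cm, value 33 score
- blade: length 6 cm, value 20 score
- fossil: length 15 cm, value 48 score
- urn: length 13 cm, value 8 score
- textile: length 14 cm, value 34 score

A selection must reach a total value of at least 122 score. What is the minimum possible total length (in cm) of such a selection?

Subsets with value ≥ 122, sorted by total length:
- tablet+blade+fossil+textile: length 37, value 135
- tablet+fossil+urn+textile: length 44, value 123
Minimum length: 37 cm.

37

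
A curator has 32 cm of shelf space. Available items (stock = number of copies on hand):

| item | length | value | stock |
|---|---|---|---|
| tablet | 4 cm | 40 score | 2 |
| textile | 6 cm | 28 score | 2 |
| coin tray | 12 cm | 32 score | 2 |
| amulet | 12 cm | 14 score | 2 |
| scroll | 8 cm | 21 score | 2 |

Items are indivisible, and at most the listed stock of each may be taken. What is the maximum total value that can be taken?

168 score

Best selections within length 32 and stock limits:
- 2×tablet + 2×textile + 1×coin tray: length 32, value 168
- 2×tablet + 2×textile + 1×scroll: length 28, value 157
- 2×tablet + 1×textile + 2×scroll: length 30, value 150
Best: 168 score.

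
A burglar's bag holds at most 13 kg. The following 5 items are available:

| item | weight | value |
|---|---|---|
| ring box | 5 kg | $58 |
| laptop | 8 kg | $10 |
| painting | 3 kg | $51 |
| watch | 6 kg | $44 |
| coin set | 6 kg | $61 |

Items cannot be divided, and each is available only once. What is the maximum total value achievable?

$119

This is a 0/1 knapsack; check combinations near the capacity.
- ring box+coin set: weight 5+6=11, value 58+61=119
- painting+coin set: weight 3+6=9, value 51+61=112
- ring box+painting: weight 5+3=8, value 58+51=109
- watch+coin set: weight 6+6=12, value 44+61=105
- ring box+watch: weight 5+6=11, value 58+44=102
Best: $119.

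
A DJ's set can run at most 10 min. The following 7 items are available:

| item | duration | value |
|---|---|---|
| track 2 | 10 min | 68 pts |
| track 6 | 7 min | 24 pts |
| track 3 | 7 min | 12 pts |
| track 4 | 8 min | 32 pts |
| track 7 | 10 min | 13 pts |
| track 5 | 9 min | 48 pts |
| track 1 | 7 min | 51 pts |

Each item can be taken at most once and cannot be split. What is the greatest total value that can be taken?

68 pts

This is a 0/1 knapsack; check combinations near the capacity.
- track 2: duration 10, value 68
- track 1: duration 7, value 51
- track 5: duration 9, value 48
- track 4: duration 8, value 32
- track 6: duration 7, value 24
Best: 68 pts.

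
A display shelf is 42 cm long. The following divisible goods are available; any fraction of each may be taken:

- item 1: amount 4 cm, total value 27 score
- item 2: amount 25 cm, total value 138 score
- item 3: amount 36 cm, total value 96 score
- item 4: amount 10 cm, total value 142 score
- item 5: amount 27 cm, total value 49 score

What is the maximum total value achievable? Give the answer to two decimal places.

315.00

Take in order of value per unit:
- item 4 (142/10 per unit): all 10 → value 142, running total 142.00
- item 1 (27/4 per unit): all 4 → value 27, running total 169.00
- item 2 (138/25 per unit): all 25 → value 138, running total 307.00
- item 3 (96/36 per unit): 3 of 36 → value 3×96/36 = 8.0000, running total 315.00
Total 315.00.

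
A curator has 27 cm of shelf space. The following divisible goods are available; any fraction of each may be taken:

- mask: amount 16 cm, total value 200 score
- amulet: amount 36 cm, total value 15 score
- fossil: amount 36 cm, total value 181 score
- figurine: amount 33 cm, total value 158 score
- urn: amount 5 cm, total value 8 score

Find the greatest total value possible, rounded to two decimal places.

255.31

Take in order of value per unit:
- mask (200/16 per unit): all 16 → value 200, running total 200.00
- fossil (181/36 per unit): 11 of 36 → value 11×181/36 = 55.3056, running total 255.31
Total 255.31.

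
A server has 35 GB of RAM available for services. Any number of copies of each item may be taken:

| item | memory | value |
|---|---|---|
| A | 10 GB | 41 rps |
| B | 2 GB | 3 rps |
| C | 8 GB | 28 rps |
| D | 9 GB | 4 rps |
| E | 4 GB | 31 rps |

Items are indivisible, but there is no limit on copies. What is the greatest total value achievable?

Best value-per-unit is E at 31/4; filling with it alone gives 8×31 = 248.
Optimal mix: 1×B + 8×E → memory 34, value 251.

251 rps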